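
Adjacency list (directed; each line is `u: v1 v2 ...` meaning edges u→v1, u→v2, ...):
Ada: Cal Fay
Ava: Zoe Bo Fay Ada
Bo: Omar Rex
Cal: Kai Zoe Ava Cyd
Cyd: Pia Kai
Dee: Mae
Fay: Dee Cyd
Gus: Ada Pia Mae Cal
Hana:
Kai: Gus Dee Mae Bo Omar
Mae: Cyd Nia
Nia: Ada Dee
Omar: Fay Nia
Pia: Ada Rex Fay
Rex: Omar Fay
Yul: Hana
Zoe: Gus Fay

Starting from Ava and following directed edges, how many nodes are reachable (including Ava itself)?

15

BFS from Ava visits: Ava, Zoe, Fay, Bo, Ada, Gus, Dee, Cyd, Rex, Omar, Cal, Pia, Mae, Kai, Nia
Reachable nodes: 15 of 17 total.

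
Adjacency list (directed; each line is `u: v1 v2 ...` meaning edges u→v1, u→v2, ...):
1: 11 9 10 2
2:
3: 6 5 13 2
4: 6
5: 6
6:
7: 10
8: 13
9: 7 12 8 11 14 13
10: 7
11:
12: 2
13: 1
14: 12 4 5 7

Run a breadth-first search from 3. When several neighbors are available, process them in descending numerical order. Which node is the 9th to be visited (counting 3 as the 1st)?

9

Visit 3; enqueue 13, 6, 5, 2 → queue [13, 6, 5, 2]
Visit 13; enqueue 1 → queue [6, 5, 2, 1]
Visit 6 → queue [5, 2, 1]
Visit 5 → queue [2, 1]
Visit 2 → queue [1]
Visit 1; enqueue 11, 10, 9 → queue [11, 10, 9]
Visit 11 → queue [10, 9]
Visit 10; enqueue 7 → queue [9, 7]
Visit 9; enqueue 14, 12, 8 → queue [7, 14, 12, 8]
Visit 7 → queue [14, 12, 8]
Visit 14; enqueue 4 → queue [12, 8, 4]
Visit 12 → queue [8, 4]
Visit 8 → queue [4]
Visit 4 → queue []

Visit order: 3, 13, 6, 5, 2, 1, 11, 10, 9, 7, 14, 12, 8, 4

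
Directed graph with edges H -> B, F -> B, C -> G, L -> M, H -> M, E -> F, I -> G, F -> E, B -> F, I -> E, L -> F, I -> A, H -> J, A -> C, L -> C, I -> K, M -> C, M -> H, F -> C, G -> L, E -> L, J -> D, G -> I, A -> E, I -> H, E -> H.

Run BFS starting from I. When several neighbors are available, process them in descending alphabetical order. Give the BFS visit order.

Visit I; enqueue K, H, G, E, A → queue [K, H, G, E, A]
Visit K → queue [H, G, E, A]
Visit H; enqueue M, J, B → queue [G, E, A, M, J, B]
Visit G; enqueue L → queue [E, A, M, J, B, L]
Visit E; enqueue F → queue [A, M, J, B, L, F]
Visit A; enqueue C → queue [M, J, B, L, F, C]
Visit M → queue [J, B, L, F, C]
Visit J; enqueue D → queue [B, L, F, C, D]
Visit B → queue [L, F, C, D]
Visit L → queue [F, C, D]
Visit F → queue [C, D]
Visit C → queue [D]
Visit D → queue []

I -> K -> H -> G -> E -> A -> M -> J -> B -> L -> F -> C -> D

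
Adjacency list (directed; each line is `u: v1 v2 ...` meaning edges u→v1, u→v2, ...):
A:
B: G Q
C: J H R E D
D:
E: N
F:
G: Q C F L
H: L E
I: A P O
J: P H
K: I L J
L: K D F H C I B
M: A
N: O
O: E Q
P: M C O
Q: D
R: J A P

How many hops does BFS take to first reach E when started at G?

2

Level 0: G
Level 1: C, F, L, Q
Level 2: B, D, E, H, I, J, K, R
Level 3: A, N, O, P
Level 4: M
E first appears at level 2.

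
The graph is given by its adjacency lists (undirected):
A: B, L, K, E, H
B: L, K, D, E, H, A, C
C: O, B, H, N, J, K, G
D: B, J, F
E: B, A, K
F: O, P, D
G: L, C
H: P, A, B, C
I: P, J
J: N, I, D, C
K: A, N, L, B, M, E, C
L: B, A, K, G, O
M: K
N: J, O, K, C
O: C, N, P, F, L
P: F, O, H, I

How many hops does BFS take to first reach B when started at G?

Level 0: G
Level 1: C, L
Level 2: A, B, H, J, K, N, O
Level 3: D, E, F, I, M, P
B first appears at level 2.

2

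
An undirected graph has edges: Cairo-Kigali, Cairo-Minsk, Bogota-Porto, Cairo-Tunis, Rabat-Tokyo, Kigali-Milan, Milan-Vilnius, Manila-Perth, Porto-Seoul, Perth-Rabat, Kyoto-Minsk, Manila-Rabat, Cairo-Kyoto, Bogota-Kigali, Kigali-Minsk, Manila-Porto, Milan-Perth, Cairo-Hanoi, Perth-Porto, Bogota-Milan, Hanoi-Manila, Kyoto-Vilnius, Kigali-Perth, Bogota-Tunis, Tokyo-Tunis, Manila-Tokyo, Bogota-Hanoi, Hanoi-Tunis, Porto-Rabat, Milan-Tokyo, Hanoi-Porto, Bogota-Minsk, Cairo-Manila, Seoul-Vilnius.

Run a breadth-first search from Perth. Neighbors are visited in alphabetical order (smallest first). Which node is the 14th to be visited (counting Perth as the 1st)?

Tunis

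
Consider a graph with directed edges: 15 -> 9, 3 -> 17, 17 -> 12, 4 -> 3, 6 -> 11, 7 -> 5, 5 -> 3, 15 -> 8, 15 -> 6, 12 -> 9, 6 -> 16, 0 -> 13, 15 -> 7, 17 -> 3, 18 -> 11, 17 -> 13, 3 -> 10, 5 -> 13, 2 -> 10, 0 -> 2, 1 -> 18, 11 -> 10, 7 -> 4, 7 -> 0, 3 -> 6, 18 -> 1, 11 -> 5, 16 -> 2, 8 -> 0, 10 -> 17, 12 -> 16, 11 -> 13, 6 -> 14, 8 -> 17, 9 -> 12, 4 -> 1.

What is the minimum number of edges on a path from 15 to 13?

Level 0: 15
Level 1: 6, 7, 8, 9
Level 2: 0, 4, 5, 11, 12, 14, 16, 17
Level 3: 1, 2, 3, 10, 13
Level 4: 18
13 first appears at level 3.

3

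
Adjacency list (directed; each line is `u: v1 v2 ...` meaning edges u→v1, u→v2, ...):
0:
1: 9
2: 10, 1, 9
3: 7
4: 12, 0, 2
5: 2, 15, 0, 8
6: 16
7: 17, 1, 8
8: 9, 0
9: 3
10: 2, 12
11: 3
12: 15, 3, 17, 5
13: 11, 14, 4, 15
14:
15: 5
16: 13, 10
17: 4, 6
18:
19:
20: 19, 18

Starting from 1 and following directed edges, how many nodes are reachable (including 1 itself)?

BFS from 1 visits: 1, 9, 3, 7, 8, 17, 0, 4, 6, 2, 12, 16, 10, 5, 15, 13, 11, 14
Reachable nodes: 18 of 21 total.

18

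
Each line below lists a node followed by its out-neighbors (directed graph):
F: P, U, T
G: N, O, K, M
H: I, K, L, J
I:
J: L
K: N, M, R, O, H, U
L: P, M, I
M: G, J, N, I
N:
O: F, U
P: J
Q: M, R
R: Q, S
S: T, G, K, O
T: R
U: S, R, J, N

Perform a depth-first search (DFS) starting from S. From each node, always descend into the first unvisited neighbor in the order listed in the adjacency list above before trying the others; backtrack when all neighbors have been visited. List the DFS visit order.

S, T, R, Q, M, G, N, O, F, P, J, L, I, U, K, H

Visit S
S → T
T → R
R → Q
Q → M
M → G
G → N
G → O
O → F
F → P
P → J
J → L
L → I
F → U
G → K
K → H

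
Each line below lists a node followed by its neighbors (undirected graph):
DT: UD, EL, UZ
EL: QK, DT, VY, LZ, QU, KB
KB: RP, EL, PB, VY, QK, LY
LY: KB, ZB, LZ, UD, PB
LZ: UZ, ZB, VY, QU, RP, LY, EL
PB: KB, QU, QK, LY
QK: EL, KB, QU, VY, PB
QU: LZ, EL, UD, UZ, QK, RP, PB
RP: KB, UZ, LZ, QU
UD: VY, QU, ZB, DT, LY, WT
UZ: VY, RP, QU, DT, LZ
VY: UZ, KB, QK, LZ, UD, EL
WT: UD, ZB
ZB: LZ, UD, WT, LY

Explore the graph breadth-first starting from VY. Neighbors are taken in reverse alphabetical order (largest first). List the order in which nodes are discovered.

Visit VY; enqueue UZ, UD, QK, LZ, KB, EL → queue [UZ, UD, QK, LZ, KB, EL]
Visit UZ; enqueue RP, QU, DT → queue [UD, QK, LZ, KB, EL, RP, QU, DT]
Visit UD; enqueue ZB, WT, LY → queue [QK, LZ, KB, EL, RP, QU, DT, ZB, WT, LY]
Visit QK; enqueue PB → queue [LZ, KB, EL, RP, QU, DT, ZB, WT, LY, PB]
Visit LZ → queue [KB, EL, RP, QU, DT, ZB, WT, LY, PB]
Visit KB → queue [EL, RP, QU, DT, ZB, WT, LY, PB]
Visit EL → queue [RP, QU, DT, ZB, WT, LY, PB]
Visit RP → queue [QU, DT, ZB, WT, LY, PB]
Visit QU → queue [DT, ZB, WT, LY, PB]
Visit DT → queue [ZB, WT, LY, PB]
Visit ZB → queue [WT, LY, PB]
Visit WT → queue [LY, PB]
Visit LY → queue [PB]
Visit PB → queue []

VY -> UZ -> UD -> QK -> LZ -> KB -> EL -> RP -> QU -> DT -> ZB -> WT -> LY -> PB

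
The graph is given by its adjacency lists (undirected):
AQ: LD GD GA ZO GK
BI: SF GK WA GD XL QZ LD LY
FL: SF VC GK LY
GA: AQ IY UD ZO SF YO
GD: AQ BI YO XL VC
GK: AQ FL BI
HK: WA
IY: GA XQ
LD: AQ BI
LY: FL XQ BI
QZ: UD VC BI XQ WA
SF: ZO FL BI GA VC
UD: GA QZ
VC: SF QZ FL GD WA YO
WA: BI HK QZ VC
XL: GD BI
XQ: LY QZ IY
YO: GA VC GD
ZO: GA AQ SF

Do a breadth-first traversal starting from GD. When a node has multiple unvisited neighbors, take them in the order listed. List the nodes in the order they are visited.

Visit GD; enqueue AQ, BI, YO, XL, VC → queue [AQ, BI, YO, XL, VC]
Visit AQ; enqueue LD, GA, ZO, GK → queue [BI, YO, XL, VC, LD, GA, ZO, GK]
Visit BI; enqueue SF, WA, QZ, LY → queue [YO, XL, VC, LD, GA, ZO, GK, SF, WA, QZ, LY]
Visit YO → queue [XL, VC, LD, GA, ZO, GK, SF, WA, QZ, LY]
Visit XL → queue [VC, LD, GA, ZO, GK, SF, WA, QZ, LY]
Visit VC; enqueue FL → queue [LD, GA, ZO, GK, SF, WA, QZ, LY, FL]
Visit LD → queue [GA, ZO, GK, SF, WA, QZ, LY, FL]
Visit GA; enqueue IY, UD → queue [ZO, GK, SF, WA, QZ, LY, FL, IY, UD]
Visit ZO → queue [GK, SF, WA, QZ, LY, FL, IY, UD]
Visit GK → queue [SF, WA, QZ, LY, FL, IY, UD]
Visit SF → queue [WA, QZ, LY, FL, IY, UD]
Visit WA; enqueue HK → queue [QZ, LY, FL, IY, UD, HK]
Visit QZ; enqueue XQ → queue [LY, FL, IY, UD, HK, XQ]
Visit LY → queue [FL, IY, UD, HK, XQ]
Visit FL → queue [IY, UD, HK, XQ]
Visit IY → queue [UD, HK, XQ]
Visit UD → queue [HK, XQ]
Visit HK → queue [XQ]
Visit XQ → queue []

GD -> AQ -> BI -> YO -> XL -> VC -> LD -> GA -> ZO -> GK -> SF -> WA -> QZ -> LY -> FL -> IY -> UD -> HK -> XQ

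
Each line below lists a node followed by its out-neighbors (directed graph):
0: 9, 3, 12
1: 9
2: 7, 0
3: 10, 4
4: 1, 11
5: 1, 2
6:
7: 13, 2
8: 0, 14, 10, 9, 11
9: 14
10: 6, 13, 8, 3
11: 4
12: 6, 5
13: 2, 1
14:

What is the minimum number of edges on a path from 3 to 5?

Level 0: 3
Level 1: 4, 10
Level 2: 1, 6, 8, 11, 13
Level 3: 0, 2, 9, 14
Level 4: 7, 12
Level 5: 5
5 first appears at level 5.

5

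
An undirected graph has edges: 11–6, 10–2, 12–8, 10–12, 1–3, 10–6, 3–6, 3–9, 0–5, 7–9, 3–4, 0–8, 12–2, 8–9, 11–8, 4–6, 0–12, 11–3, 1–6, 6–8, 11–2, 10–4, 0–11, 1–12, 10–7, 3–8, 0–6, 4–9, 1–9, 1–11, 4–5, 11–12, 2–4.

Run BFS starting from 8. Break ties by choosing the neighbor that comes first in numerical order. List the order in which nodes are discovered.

8 0 3 6 9 11 12 5 1 4 10 7 2

Visit 8; enqueue 0, 3, 6, 9, 11, 12 → queue [0, 3, 6, 9, 11, 12]
Visit 0; enqueue 5 → queue [3, 6, 9, 11, 12, 5]
Visit 3; enqueue 1, 4 → queue [6, 9, 11, 12, 5, 1, 4]
Visit 6; enqueue 10 → queue [9, 11, 12, 5, 1, 4, 10]
Visit 9; enqueue 7 → queue [11, 12, 5, 1, 4, 10, 7]
Visit 11; enqueue 2 → queue [12, 5, 1, 4, 10, 7, 2]
Visit 12 → queue [5, 1, 4, 10, 7, 2]
Visit 5 → queue [1, 4, 10, 7, 2]
Visit 1 → queue [4, 10, 7, 2]
Visit 4 → queue [10, 7, 2]
Visit 10 → queue [7, 2]
Visit 7 → queue [2]
Visit 2 → queue []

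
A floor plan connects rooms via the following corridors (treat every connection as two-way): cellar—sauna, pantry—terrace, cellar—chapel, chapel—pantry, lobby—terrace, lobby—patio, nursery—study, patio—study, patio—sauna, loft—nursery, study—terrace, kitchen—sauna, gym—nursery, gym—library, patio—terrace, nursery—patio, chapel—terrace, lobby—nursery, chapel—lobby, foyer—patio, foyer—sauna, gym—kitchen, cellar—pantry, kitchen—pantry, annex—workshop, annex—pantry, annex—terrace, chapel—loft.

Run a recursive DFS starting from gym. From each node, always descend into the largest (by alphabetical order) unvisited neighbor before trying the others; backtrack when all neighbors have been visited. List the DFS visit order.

gym, nursery, study, terrace, patio, sauna, kitchen, pantry, chapel, loft, lobby, cellar, annex, workshop, foyer, library

Visit gym
gym → nursery
nursery → study
study → terrace
terrace → patio
patio → sauna
sauna → kitchen
kitchen → pantry
pantry → chapel
chapel → loft
chapel → lobby
chapel → cellar
pantry → annex
annex → workshop
sauna → foyer
gym → library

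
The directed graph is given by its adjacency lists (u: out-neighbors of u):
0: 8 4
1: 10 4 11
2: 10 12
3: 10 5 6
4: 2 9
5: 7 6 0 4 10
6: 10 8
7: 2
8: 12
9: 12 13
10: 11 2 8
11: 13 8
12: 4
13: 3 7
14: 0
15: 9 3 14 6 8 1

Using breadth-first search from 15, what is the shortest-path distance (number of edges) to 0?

2

Level 0: 15
Level 1: 1, 3, 6, 8, 9, 14
Level 2: 0, 4, 5, 10, 11, 12, 13
Level 3: 2, 7
0 first appears at level 2.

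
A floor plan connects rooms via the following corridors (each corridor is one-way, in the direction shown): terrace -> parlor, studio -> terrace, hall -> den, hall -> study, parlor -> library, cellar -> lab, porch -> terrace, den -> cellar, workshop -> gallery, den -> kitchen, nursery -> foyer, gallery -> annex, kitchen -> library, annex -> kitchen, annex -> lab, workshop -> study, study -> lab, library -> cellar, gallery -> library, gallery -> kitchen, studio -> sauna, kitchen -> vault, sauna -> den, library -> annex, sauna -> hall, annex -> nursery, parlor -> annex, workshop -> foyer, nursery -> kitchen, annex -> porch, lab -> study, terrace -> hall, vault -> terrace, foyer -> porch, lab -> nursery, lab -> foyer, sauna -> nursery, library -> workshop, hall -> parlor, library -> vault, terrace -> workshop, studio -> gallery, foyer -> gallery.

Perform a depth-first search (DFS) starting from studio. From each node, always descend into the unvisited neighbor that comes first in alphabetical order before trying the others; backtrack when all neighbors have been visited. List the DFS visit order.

studio -> gallery -> annex -> kitchen -> library -> cellar -> lab -> foyer -> porch -> terrace -> hall -> den -> parlor -> study -> workshop -> nursery -> vault -> sauna

Visit studio
studio → gallery
gallery → annex
annex → kitchen
kitchen → library
library → cellar
cellar → lab
lab → foyer
foyer → porch
porch → terrace
terrace → hall
hall → den
hall → parlor
hall → study
terrace → workshop
lab → nursery
library → vault
studio → sauna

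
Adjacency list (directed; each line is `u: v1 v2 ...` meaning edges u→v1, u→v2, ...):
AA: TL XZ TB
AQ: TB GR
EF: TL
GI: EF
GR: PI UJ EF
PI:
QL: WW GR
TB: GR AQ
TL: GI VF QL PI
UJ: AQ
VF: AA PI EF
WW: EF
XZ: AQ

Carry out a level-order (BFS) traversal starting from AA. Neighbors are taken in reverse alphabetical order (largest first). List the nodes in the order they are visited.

AA → XZ → TL → TB → AQ → VF → QL → PI → GI → GR → EF → WW → UJ

Visit AA; enqueue XZ, TL, TB → queue [XZ, TL, TB]
Visit XZ; enqueue AQ → queue [TL, TB, AQ]
Visit TL; enqueue VF, QL, PI, GI → queue [TB, AQ, VF, QL, PI, GI]
Visit TB; enqueue GR → queue [AQ, VF, QL, PI, GI, GR]
Visit AQ → queue [VF, QL, PI, GI, GR]
Visit VF; enqueue EF → queue [QL, PI, GI, GR, EF]
Visit QL; enqueue WW → queue [PI, GI, GR, EF, WW]
Visit PI → queue [GI, GR, EF, WW]
Visit GI → queue [GR, EF, WW]
Visit GR; enqueue UJ → queue [EF, WW, UJ]
Visit EF → queue [WW, UJ]
Visit WW → queue [UJ]
Visit UJ → queue []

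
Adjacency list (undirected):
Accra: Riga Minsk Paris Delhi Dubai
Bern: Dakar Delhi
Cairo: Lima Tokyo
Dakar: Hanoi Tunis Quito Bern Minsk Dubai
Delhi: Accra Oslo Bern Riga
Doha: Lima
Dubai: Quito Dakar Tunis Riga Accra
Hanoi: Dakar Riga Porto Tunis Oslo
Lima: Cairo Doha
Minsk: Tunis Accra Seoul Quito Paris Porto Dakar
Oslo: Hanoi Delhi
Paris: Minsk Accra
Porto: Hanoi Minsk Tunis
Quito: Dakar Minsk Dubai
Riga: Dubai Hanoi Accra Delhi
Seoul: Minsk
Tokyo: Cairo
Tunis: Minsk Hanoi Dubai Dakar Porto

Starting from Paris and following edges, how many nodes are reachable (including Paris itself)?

14

BFS from Paris visits: Paris, Minsk, Accra, Tunis, Seoul, Quito, Porto, Dakar, Riga, Delhi, Dubai, Hanoi, Bern, Oslo
Reachable nodes: 14 of 18 total.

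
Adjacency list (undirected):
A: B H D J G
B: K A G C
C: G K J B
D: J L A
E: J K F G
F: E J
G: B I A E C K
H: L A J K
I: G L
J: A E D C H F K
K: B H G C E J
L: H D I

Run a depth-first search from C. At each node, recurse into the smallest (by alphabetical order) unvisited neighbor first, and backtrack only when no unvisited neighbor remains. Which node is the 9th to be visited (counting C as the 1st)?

I

Visit C
C → B
B → A
A → D
D → J
J → E
E → F
E → G
G → I
I → L
L → H
H → K

Visit order: C, B, A, D, J, E, F, G, I, L, H, K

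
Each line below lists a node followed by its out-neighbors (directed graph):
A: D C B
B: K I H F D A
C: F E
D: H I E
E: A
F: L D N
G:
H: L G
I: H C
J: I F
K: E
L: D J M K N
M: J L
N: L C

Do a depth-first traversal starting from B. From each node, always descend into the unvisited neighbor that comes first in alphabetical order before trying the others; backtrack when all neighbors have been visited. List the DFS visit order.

B A C E F D H G L J I K M N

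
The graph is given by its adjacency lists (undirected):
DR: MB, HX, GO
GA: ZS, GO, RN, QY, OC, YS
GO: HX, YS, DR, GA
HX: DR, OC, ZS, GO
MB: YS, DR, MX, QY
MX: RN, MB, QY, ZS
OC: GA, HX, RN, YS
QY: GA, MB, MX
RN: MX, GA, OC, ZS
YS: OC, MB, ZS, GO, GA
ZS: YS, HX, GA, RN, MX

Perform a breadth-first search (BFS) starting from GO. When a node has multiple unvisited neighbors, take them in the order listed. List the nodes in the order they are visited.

Visit GO; enqueue HX, YS, DR, GA → queue [HX, YS, DR, GA]
Visit HX; enqueue OC, ZS → queue [YS, DR, GA, OC, ZS]
Visit YS; enqueue MB → queue [DR, GA, OC, ZS, MB]
Visit DR → queue [GA, OC, ZS, MB]
Visit GA; enqueue RN, QY → queue [OC, ZS, MB, RN, QY]
Visit OC → queue [ZS, MB, RN, QY]
Visit ZS; enqueue MX → queue [MB, RN, QY, MX]
Visit MB → queue [RN, QY, MX]
Visit RN → queue [QY, MX]
Visit QY → queue [MX]
Visit MX → queue []

GO, HX, YS, DR, GA, OC, ZS, MB, RN, QY, MX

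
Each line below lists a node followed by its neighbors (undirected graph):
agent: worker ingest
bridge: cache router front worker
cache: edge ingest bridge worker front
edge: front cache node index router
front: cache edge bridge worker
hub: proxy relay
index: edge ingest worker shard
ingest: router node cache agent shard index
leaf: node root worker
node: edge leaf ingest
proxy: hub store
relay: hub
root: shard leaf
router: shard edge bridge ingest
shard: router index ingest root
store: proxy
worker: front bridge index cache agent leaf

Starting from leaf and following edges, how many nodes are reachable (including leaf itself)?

13

BFS from leaf visits: leaf, node, root, worker, edge, ingest, shard, front, bridge, index, cache, agent, router
Reachable nodes: 13 of 17 total.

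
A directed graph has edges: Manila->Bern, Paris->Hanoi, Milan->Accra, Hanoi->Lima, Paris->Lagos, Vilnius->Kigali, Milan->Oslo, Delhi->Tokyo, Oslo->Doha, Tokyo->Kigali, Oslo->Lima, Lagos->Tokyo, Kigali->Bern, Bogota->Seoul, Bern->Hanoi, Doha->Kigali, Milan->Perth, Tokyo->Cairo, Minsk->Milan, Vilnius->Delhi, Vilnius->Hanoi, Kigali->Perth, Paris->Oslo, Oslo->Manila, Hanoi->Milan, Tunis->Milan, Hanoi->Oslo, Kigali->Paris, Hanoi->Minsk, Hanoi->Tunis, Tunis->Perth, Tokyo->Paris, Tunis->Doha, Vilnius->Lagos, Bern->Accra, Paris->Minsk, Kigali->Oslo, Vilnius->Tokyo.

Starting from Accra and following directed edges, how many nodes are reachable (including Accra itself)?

1

BFS from Accra visits: Accra
Reachable nodes: 1 of 20 total.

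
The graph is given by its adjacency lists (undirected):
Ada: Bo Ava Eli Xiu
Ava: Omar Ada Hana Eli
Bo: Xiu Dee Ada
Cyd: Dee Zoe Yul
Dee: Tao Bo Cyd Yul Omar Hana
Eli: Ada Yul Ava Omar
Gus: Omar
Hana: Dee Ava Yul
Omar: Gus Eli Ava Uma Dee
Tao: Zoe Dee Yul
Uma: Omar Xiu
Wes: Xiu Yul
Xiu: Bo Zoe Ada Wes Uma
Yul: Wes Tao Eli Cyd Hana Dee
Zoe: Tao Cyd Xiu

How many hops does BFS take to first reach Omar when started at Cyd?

Level 0: Cyd
Level 1: Dee, Yul, Zoe
Level 2: Bo, Eli, Hana, Omar, Tao, Wes, Xiu
Level 3: Ada, Ava, Gus, Uma
Omar first appears at level 2.

2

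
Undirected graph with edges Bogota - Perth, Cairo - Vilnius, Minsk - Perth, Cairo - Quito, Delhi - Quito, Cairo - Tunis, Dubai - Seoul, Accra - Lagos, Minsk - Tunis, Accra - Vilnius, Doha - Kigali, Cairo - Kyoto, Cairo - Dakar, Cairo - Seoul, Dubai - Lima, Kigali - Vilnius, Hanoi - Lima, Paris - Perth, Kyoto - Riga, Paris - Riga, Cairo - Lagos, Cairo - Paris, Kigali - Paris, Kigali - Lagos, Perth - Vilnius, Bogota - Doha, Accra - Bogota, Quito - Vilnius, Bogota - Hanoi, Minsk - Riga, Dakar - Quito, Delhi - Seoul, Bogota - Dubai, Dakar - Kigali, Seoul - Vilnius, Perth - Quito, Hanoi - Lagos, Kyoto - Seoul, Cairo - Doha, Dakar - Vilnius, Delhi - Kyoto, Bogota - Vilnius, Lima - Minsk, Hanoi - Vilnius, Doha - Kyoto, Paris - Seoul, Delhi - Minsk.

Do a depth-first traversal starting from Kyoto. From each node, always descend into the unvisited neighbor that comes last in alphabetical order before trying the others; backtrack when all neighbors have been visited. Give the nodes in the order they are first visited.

Visit Kyoto
Kyoto → Seoul
Seoul → Vilnius
Vilnius → Quito
Quito → Perth
Perth → Paris
Paris → Riga
Riga → Minsk
Minsk → Tunis
Tunis → Cairo
Cairo → Lagos
Lagos → Kigali
Kigali → Doha
Doha → Bogota
Bogota → Hanoi
Hanoi → Lima
Lima → Dubai
Bogota → Accra
Kigali → Dakar
Minsk → Delhi

Kyoto Seoul Vilnius Quito Perth Paris Riga Minsk Tunis Cairo Lagos Kigali Doha Bogota Hanoi Lima Dubai Accra Dakar Delhi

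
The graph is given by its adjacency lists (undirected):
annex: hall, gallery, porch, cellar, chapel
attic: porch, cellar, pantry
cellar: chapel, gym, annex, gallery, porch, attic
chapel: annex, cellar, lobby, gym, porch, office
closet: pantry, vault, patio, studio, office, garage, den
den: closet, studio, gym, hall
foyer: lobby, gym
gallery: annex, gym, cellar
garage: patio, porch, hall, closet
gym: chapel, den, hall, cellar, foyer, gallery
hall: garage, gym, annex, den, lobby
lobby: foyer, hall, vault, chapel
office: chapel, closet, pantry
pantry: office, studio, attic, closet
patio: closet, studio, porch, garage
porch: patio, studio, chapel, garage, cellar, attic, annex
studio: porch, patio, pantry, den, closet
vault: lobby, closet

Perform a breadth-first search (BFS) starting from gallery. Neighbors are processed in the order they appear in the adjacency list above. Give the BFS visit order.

Visit gallery; enqueue annex, gym, cellar → queue [annex, gym, cellar]
Visit annex; enqueue hall, porch, chapel → queue [gym, cellar, hall, porch, chapel]
Visit gym; enqueue den, foyer → queue [cellar, hall, porch, chapel, den, foyer]
Visit cellar; enqueue attic → queue [hall, porch, chapel, den, foyer, attic]
Visit hall; enqueue garage, lobby → queue [porch, chapel, den, foyer, attic, garage, lobby]
Visit porch; enqueue patio, studio → queue [chapel, den, foyer, attic, garage, lobby, patio, studio]
Visit chapel; enqueue office → queue [den, foyer, attic, garage, lobby, patio, studio, office]
Visit den; enqueue closet → queue [foyer, attic, garage, lobby, patio, studio, office, closet]
Visit foyer → queue [attic, garage, lobby, patio, studio, office, closet]
Visit attic; enqueue pantry → queue [garage, lobby, patio, studio, office, closet, pantry]
Visit garage → queue [lobby, patio, studio, office, closet, pantry]
Visit lobby; enqueue vault → queue [patio, studio, office, closet, pantry, vault]
Visit patio → queue [studio, office, closet, pantry, vault]
Visit studio → queue [office, closet, pantry, vault]
Visit office → queue [closet, pantry, vault]
Visit closet → queue [pantry, vault]
Visit pantry → queue [vault]
Visit vault → queue []

gallery → annex → gym → cellar → hall → porch → chapel → den → foyer → attic → garage → lobby → patio → studio → office → closet → pantry → vault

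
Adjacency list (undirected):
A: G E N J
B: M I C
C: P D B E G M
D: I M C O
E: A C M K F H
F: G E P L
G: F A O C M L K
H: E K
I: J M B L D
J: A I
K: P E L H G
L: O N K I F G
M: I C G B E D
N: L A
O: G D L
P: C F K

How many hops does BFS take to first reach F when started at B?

3

Level 0: B
Level 1: C, I, M
Level 2: D, E, G, J, L, P
Level 3: A, F, H, K, N, O
F first appears at level 3.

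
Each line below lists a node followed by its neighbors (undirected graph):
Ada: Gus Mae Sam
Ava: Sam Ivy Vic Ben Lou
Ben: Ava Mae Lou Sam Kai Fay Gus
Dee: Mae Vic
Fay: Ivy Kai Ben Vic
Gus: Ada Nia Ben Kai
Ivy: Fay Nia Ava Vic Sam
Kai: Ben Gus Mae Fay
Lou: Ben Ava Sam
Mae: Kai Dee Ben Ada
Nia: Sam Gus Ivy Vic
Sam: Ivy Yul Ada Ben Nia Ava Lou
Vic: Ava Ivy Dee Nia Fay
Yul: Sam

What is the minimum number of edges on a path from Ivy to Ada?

Level 0: Ivy
Level 1: Ava, Fay, Nia, Sam, Vic
Level 2: Ada, Ben, Dee, Gus, Kai, Lou, Yul
Level 3: Mae
Ada first appears at level 2.

2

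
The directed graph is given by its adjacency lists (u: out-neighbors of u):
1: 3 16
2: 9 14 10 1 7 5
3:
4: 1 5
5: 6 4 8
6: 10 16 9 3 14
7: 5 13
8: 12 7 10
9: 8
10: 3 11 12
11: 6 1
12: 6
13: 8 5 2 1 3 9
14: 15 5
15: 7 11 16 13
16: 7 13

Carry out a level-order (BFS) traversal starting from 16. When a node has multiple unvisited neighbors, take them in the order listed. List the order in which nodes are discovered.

Visit 16; enqueue 7, 13 → queue [7, 13]
Visit 7; enqueue 5 → queue [13, 5]
Visit 13; enqueue 8, 2, 1, 3, 9 → queue [5, 8, 2, 1, 3, 9]
Visit 5; enqueue 6, 4 → queue [8, 2, 1, 3, 9, 6, 4]
Visit 8; enqueue 12, 10 → queue [2, 1, 3, 9, 6, 4, 12, 10]
Visit 2; enqueue 14 → queue [1, 3, 9, 6, 4, 12, 10, 14]
Visit 1 → queue [3, 9, 6, 4, 12, 10, 14]
Visit 3 → queue [9, 6, 4, 12, 10, 14]
Visit 9 → queue [6, 4, 12, 10, 14]
Visit 6 → queue [4, 12, 10, 14]
Visit 4 → queue [12, 10, 14]
Visit 12 → queue [10, 14]
Visit 10; enqueue 11 → queue [14, 11]
Visit 14; enqueue 15 → queue [11, 15]
Visit 11 → queue [15]
Visit 15 → queue []

16 → 7 → 13 → 5 → 8 → 2 → 1 → 3 → 9 → 6 → 4 → 12 → 10 → 14 → 11 → 15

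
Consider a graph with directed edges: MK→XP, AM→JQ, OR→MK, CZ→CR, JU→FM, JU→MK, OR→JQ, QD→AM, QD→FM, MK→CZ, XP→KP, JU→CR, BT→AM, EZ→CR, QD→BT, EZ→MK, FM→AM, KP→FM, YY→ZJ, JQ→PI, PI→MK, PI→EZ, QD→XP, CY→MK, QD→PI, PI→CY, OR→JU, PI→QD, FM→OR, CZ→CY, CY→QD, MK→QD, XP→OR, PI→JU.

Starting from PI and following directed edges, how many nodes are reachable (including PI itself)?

15

BFS from PI visits: PI, QD, MK, JU, EZ, CY, XP, FM, BT, AM, CZ, CR, OR, KP, JQ
Reachable nodes: 15 of 17 total.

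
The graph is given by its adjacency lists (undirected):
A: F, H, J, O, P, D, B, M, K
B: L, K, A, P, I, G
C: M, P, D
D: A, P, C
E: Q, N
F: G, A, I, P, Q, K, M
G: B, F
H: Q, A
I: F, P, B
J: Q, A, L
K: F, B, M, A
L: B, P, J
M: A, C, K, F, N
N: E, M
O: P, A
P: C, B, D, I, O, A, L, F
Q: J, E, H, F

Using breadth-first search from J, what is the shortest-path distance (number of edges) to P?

Level 0: J
Level 1: A, L, Q
Level 2: B, D, E, F, H, K, M, O, P
Level 3: C, G, I, N
P first appears at level 2.

2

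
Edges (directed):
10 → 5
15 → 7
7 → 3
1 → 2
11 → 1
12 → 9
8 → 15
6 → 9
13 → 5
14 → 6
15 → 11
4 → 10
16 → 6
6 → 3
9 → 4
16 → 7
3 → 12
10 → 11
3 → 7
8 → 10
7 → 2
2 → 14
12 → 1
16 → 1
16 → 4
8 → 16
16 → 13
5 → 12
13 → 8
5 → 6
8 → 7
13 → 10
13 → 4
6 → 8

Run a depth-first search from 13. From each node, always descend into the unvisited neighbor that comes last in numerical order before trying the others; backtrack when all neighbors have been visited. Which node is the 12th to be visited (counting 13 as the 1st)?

Visit 13
13 → 10
10 → 11
11 → 1
1 → 2
2 → 14
14 → 6
6 → 9
9 → 4
6 → 8
8 → 16
16 → 7
7 → 3
3 → 12
8 → 15
10 → 5

Visit order: 13, 10, 11, 1, 2, 14, 6, 9, 4, 8, 16, 7, 3, 12, 15, 5

7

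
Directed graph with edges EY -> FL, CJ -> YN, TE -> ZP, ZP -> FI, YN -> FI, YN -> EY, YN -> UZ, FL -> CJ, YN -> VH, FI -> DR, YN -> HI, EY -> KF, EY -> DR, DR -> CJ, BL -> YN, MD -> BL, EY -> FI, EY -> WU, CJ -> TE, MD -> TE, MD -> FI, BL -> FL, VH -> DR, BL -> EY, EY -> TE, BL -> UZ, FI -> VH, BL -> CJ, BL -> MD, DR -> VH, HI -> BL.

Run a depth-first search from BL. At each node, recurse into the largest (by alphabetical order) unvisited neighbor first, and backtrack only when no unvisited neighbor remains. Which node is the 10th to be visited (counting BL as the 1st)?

Visit BL
BL → YN
YN → VH
VH → DR
DR → CJ
CJ → TE
TE → ZP
ZP → FI
YN → UZ
YN → HI
YN → EY
EY → WU
EY → KF
EY → FL
BL → MD

Visit order: BL, YN, VH, DR, CJ, TE, ZP, FI, UZ, HI, EY, WU, KF, FL, MD

HI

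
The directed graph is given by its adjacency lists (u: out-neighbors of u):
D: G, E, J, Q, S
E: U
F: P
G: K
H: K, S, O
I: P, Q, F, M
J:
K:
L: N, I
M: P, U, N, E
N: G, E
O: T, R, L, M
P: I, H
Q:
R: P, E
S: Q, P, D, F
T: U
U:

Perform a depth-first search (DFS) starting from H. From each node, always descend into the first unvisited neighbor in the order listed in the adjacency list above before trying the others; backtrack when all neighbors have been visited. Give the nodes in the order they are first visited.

Visit H
H → K
H → S
S → Q
S → P
P → I
I → F
I → M
M → U
M → N
N → G
N → E
S → D
D → J
H → O
O → T
O → R
O → L

H, K, S, Q, P, I, F, M, U, N, G, E, D, J, O, T, R, L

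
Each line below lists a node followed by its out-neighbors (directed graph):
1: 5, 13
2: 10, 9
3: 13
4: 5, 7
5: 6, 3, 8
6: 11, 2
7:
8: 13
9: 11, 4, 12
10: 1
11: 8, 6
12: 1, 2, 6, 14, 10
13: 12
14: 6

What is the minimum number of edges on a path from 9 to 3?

Level 0: 9
Level 1: 4, 11, 12
Level 2: 1, 2, 5, 6, 7, 8, 10, 14
Level 3: 3, 13
3 first appears at level 3.

3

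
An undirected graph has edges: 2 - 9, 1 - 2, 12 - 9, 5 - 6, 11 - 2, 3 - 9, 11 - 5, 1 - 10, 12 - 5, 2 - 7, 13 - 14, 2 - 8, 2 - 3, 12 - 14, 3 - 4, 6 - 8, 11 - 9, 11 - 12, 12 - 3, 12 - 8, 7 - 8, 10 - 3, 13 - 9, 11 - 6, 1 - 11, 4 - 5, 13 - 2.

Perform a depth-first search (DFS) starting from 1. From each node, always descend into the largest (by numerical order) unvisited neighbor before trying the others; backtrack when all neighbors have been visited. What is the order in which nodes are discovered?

1 -> 11 -> 12 -> 14 -> 13 -> 9 -> 3 -> 10 -> 4 -> 5 -> 6 -> 8 -> 7 -> 2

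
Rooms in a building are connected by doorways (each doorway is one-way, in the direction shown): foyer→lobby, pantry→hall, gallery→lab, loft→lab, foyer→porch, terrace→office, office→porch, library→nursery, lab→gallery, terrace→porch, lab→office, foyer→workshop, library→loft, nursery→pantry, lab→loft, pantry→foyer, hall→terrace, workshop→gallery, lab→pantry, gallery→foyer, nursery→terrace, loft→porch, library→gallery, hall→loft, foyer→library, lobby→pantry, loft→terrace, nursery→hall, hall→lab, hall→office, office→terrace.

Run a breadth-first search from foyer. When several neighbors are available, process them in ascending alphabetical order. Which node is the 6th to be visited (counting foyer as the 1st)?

Visit foyer; enqueue library, lobby, porch, workshop → queue [library, lobby, porch, workshop]
Visit library; enqueue gallery, loft, nursery → queue [lobby, porch, workshop, gallery, loft, nursery]
Visit lobby; enqueue pantry → queue [porch, workshop, gallery, loft, nursery, pantry]
Visit porch → queue [workshop, gallery, loft, nursery, pantry]
Visit workshop → queue [gallery, loft, nursery, pantry]
Visit gallery; enqueue lab → queue [loft, nursery, pantry, lab]
Visit loft; enqueue terrace → queue [nursery, pantry, lab, terrace]
Visit nursery; enqueue hall → queue [pantry, lab, terrace, hall]
Visit pantry → queue [lab, terrace, hall]
Visit lab; enqueue office → queue [terrace, hall, office]
Visit terrace → queue [hall, office]
Visit hall → queue [office]
Visit office → queue []

Visit order: foyer, library, lobby, porch, workshop, gallery, loft, nursery, pantry, lab, terrace, hall, office

gallery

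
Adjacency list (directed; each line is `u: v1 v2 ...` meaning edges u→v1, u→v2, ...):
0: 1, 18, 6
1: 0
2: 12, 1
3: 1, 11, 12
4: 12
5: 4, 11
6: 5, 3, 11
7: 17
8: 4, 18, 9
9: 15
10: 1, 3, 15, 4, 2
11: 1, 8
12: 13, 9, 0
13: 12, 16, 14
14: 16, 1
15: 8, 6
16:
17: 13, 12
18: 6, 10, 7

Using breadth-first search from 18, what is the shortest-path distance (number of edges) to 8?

3

Level 0: 18
Level 1: 6, 7, 10
Level 2: 1, 2, 3, 4, 5, 11, 15, 17
Level 3: 0, 8, 12, 13
Level 4: 9, 14, 16
8 first appears at level 3.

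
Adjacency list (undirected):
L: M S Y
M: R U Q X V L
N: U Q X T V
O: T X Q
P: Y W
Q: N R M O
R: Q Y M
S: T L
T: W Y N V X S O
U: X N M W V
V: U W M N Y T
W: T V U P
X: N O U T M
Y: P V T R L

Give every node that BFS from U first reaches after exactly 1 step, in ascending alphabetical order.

M, N, V, W, X

Level 0: U
Level 1: M, N, V, W, X
Level 2: L, O, P, Q, R, T, Y
Level 3: S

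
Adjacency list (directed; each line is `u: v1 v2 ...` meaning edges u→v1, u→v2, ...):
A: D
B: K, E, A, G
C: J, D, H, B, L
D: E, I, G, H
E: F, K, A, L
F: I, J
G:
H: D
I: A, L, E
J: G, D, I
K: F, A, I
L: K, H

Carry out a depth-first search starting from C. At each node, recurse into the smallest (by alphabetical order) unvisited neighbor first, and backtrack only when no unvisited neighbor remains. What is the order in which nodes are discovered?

Visit C
C → B
B → A
A → D
D → E
E → F
F → I
I → L
L → H
L → K
F → J
J → G

C, B, A, D, E, F, I, L, H, K, J, G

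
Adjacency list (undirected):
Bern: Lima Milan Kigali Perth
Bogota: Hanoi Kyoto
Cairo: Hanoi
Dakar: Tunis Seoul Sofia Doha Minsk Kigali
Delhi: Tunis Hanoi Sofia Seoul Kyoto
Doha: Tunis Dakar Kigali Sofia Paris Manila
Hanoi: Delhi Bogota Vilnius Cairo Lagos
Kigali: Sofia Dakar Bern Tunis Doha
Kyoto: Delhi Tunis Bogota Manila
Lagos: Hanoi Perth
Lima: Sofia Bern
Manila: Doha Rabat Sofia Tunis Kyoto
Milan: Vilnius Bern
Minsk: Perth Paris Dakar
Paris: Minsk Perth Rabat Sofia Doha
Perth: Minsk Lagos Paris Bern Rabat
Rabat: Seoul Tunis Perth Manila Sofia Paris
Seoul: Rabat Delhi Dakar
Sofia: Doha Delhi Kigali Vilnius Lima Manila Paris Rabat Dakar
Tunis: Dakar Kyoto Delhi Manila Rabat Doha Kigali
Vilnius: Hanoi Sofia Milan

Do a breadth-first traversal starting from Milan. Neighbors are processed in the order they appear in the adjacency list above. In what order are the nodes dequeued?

Visit Milan; enqueue Vilnius, Bern → queue [Vilnius, Bern]
Visit Vilnius; enqueue Hanoi, Sofia → queue [Bern, Hanoi, Sofia]
Visit Bern; enqueue Lima, Kigali, Perth → queue [Hanoi, Sofia, Lima, Kigali, Perth]
Visit Hanoi; enqueue Delhi, Bogota, Cairo, Lagos → queue [Sofia, Lima, Kigali, Perth, Delhi, Bogota, Cairo, Lagos]
Visit Sofia; enqueue Doha, Manila, Paris, Rabat, Dakar → queue [Lima, Kigali, Perth, Delhi, Bogota, Cairo, Lagos, Doha, Manila, Paris, Rabat, Dakar]
Visit Lima → queue [Kigali, Perth, Delhi, Bogota, Cairo, Lagos, Doha, Manila, Paris, Rabat, Dakar]
Visit Kigali; enqueue Tunis → queue [Perth, Delhi, Bogota, Cairo, Lagos, Doha, Manila, Paris, Rabat, Dakar, Tunis]
Visit Perth; enqueue Minsk → queue [Delhi, Bogota, Cairo, Lagos, Doha, Manila, Paris, Rabat, Dakar, Tunis, Minsk]
Visit Delhi; enqueue Seoul, Kyoto → queue [Bogota, Cairo, Lagos, Doha, Manila, Paris, Rabat, Dakar, Tunis, Minsk, Seoul, Kyoto]
Visit Bogota → queue [Cairo, Lagos, Doha, Manila, Paris, Rabat, Dakar, Tunis, Minsk, Seoul, Kyoto]
Visit Cairo → queue [Lagos, Doha, Manila, Paris, Rabat, Dakar, Tunis, Minsk, Seoul, Kyoto]
Visit Lagos → queue [Doha, Manila, Paris, Rabat, Dakar, Tunis, Minsk, Seoul, Kyoto]
Visit Doha → queue [Manila, Paris, Rabat, Dakar, Tunis, Minsk, Seoul, Kyoto]
Visit Manila → queue [Paris, Rabat, Dakar, Tunis, Minsk, Seoul, Kyoto]
Visit Paris → queue [Rabat, Dakar, Tunis, Minsk, Seoul, Kyoto]
Visit Rabat → queue [Dakar, Tunis, Minsk, Seoul, Kyoto]
Visit Dakar → queue [Tunis, Minsk, Seoul, Kyoto]
Visit Tunis → queue [Minsk, Seoul, Kyoto]
Visit Minsk → queue [Seoul, Kyoto]
Visit Seoul → queue [Kyoto]
Visit Kyoto → queue []

Milan, Vilnius, Bern, Hanoi, Sofia, Lima, Kigali, Perth, Delhi, Bogota, Cairo, Lagos, Doha, Manila, Paris, Rabat, Dakar, Tunis, Minsk, Seoul, Kyoto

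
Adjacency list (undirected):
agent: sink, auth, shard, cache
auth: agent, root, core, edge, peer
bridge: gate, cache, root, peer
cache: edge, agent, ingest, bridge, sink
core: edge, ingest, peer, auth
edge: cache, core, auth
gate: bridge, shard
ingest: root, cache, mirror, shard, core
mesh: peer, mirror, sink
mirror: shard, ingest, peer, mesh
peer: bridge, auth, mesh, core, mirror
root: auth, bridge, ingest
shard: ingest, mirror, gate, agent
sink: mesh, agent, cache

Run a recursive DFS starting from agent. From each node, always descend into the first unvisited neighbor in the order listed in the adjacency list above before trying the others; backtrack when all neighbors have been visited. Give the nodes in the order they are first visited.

agent -> sink -> mesh -> peer -> bridge -> gate -> shard -> ingest -> root -> auth -> core -> edge -> cache -> mirror

Visit agent
agent → sink
sink → mesh
mesh → peer
peer → bridge
bridge → gate
gate → shard
shard → ingest
ingest → root
root → auth
auth → core
core → edge
edge → cache
ingest → mirror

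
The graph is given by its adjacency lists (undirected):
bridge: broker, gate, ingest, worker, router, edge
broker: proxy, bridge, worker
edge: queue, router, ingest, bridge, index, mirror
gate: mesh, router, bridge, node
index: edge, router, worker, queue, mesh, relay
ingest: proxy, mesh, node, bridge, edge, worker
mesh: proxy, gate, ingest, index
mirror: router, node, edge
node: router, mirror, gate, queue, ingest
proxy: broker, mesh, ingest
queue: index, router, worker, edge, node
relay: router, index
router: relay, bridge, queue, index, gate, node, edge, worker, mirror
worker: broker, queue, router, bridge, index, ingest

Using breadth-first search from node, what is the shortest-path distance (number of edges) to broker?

Level 0: node
Level 1: gate, ingest, mirror, queue, router
Level 2: bridge, edge, index, mesh, proxy, relay, worker
Level 3: broker
broker first appears at level 3.

3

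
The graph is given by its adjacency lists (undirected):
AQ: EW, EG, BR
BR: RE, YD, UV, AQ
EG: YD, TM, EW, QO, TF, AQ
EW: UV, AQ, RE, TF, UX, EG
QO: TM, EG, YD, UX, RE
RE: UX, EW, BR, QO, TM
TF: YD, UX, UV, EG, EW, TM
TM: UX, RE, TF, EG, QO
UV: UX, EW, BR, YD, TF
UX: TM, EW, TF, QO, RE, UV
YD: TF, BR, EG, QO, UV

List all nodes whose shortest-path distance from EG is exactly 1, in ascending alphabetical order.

AQ, EW, QO, TF, TM, YD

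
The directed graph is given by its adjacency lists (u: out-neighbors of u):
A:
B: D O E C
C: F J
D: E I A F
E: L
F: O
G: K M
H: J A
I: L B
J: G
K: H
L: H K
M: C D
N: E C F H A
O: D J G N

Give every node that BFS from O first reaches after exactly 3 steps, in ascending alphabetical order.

B, L

Level 0: O
Level 1: D, G, J, N
Level 2: A, C, E, F, H, I, K, M
Level 3: B, L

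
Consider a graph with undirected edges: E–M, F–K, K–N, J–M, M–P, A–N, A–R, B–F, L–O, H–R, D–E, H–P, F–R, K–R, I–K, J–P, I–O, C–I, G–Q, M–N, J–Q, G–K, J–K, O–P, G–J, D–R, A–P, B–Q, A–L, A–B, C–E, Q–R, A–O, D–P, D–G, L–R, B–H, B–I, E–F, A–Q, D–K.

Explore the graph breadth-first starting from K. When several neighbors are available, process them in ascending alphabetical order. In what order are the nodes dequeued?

K, D, F, G, I, J, N, R, E, P, B, Q, C, O, M, A, H, L

Visit K; enqueue D, F, G, I, J, N, R → queue [D, F, G, I, J, N, R]
Visit D; enqueue E, P → queue [F, G, I, J, N, R, E, P]
Visit F; enqueue B → queue [G, I, J, N, R, E, P, B]
Visit G; enqueue Q → queue [I, J, N, R, E, P, B, Q]
Visit I; enqueue C, O → queue [J, N, R, E, P, B, Q, C, O]
Visit J; enqueue M → queue [N, R, E, P, B, Q, C, O, M]
Visit N; enqueue A → queue [R, E, P, B, Q, C, O, M, A]
Visit R; enqueue H, L → queue [E, P, B, Q, C, O, M, A, H, L]
Visit E → queue [P, B, Q, C, O, M, A, H, L]
Visit P → queue [B, Q, C, O, M, A, H, L]
Visit B → queue [Q, C, O, M, A, H, L]
Visit Q → queue [C, O, M, A, H, L]
Visit C → queue [O, M, A, H, L]
Visit O → queue [M, A, H, L]
Visit M → queue [A, H, L]
Visit A → queue [H, L]
Visit H → queue [L]
Visit L → queue []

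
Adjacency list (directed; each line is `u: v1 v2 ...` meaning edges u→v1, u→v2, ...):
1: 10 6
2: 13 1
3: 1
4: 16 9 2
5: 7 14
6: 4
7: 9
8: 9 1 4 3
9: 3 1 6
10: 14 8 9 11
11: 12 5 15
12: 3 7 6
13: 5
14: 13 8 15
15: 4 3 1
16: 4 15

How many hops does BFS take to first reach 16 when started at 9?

3

Level 0: 9
Level 1: 1, 3, 6
Level 2: 4, 10
Level 3: 2, 8, 11, 14, 16
Level 4: 5, 12, 13, 15
Level 5: 7
16 first appears at level 3.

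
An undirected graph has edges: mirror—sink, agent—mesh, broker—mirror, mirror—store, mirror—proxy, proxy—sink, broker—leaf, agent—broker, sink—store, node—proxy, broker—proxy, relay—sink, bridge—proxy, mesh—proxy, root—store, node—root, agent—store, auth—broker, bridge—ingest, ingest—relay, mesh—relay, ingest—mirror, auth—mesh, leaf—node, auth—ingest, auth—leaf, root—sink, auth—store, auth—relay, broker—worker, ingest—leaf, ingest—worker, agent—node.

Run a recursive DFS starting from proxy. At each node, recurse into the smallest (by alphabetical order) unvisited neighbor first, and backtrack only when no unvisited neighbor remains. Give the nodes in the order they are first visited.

Visit proxy
proxy → bridge
bridge → ingest
ingest → auth
auth → broker
broker → agent
agent → mesh
mesh → relay
relay → sink
sink → mirror
mirror → store
store → root
root → node
node → leaf
broker → worker

proxy, bridge, ingest, auth, broker, agent, mesh, relay, sink, mirror, store, root, node, leaf, worker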